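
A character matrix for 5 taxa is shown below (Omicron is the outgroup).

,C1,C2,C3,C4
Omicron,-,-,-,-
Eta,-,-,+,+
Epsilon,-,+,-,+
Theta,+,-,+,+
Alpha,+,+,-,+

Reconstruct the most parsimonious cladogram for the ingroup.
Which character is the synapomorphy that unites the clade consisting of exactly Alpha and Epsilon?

C2

The outgroup has state '-' for every character, so '+' is the derived state throughout.
C1 groups Alpha and Theta, which is incompatible with the clades supported by the remaining characters; treating it as convergent (homoplasy) costs fewer steps than any alternative tree.
Only Alpha and Epsilon show the derived state '+' for C2, supporting them as a clade.
C3 (derived state '+') is shared by Eta and Theta — a synapomorphy uniting that clade.
All ingroup taxa share the derived state '+' for C4; it defines the ingroup but does not resolve relationships within it.
Most parsimonious ingroup topology: ((Eta,Theta),(Epsilon,Alpha)).
The clade {Alpha, Epsilon} is supported by C2: its derived state '+' occurs in exactly those taxa and in no other taxon (including the outgroup).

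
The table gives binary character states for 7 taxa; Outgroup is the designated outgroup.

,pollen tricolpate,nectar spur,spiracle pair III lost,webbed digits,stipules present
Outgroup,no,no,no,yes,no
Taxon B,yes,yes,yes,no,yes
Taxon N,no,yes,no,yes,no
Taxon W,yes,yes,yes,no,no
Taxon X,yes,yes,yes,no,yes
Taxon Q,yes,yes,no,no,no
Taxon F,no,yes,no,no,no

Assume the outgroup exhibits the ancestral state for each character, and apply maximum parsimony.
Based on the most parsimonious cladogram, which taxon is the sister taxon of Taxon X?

Character polarity is set by the outgroup: the derived state is whichever differs from the outgroup's state, so for webbed digits the derived state is 'no', and for the remaining characters it is 'yes'.
pollen tricolpate: derived state 'yes' in Taxon B, Taxon Q, Taxon W, and Taxon X only — synapomorphy for {Taxon B, Taxon Q, Taxon W, Taxon X}.
All ingroup taxa share the derived state 'yes' for nectar spur; it defines the ingroup but does not resolve relationships within it.
spiracle pair III lost (derived state 'yes') is shared by Taxon B, Taxon W, and Taxon X — a synapomorphy uniting that clade.
webbed digits (derived state 'no') is shared by Taxon B, Taxon F, Taxon Q, Taxon W, and Taxon X — a synapomorphy uniting that clade.
Only Taxon B and Taxon X show the derived state 'yes' for stipules present, supporting them as a clade.
Most parsimonious ingroup topology: (((((Taxon B,Taxon X),Taxon W),Taxon Q),Taxon F),Taxon N).
Taxon X and Taxon B form a cherry on this tree, so they are sister taxa.

Taxon B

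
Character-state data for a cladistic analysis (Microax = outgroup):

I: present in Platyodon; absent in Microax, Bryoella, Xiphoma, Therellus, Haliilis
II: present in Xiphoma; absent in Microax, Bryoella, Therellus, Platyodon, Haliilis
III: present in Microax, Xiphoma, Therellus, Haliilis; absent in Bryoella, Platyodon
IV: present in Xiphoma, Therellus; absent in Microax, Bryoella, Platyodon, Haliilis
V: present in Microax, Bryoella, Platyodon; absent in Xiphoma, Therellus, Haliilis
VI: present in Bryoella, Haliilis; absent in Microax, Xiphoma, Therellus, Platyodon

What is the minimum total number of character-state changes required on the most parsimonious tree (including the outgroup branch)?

Character polarity is set by the outgroup: the derived state is whichever differs from the outgroup's state, so for III, V the derived state is 'absent', and for the remaining characters it is 'present'.
I (derived state 'present') is unique to Platyodon (autapomorphy; uninformative for grouping).
II: derived state 'present' in Xiphoma only — an autapomorphy, so it tells us nothing about relationships among taxa.
Only Bryoella and Platyodon show the derived state 'absent' for III, supporting them as a clade.
Only Therellus and Xiphoma show the derived state 'present' for IV, supporting them as a clade.
V: derived state 'absent' in Haliilis, Therellus, and Xiphoma only — synapomorphy for {Haliilis, Therellus, Xiphoma}.
VI groups Bryoella and Haliilis, which is incompatible with the clades supported by the remaining characters; treating it as convergent (homoplasy) costs fewer steps than any alternative tree.
Most parsimonious ingroup topology: ((Bryoella,Platyodon),((Xiphoma,Therellus),Haliilis)).
Changes per character on this tree: I: 1; II: 1; III: 1; IV: 1; V: 1; VI: 2.
Total = 7.

7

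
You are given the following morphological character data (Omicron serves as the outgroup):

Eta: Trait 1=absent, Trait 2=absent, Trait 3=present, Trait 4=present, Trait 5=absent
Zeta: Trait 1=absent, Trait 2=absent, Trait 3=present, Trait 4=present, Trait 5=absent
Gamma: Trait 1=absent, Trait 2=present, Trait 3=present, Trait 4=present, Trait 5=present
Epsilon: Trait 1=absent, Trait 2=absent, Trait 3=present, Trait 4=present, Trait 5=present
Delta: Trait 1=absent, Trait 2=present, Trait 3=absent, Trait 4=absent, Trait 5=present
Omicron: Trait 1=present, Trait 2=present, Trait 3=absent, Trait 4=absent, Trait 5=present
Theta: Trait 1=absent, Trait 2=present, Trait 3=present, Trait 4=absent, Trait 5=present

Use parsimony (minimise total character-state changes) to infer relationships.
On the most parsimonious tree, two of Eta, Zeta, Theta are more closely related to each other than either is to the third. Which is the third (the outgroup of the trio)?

Theta

Character polarity is set by the outgroup: the derived state is whichever differs from the outgroup's state, so for Trait 1, Trait 2, Trait 5 the derived state is 'absent', and for the remaining characters it is 'present'.
Trait 1 (derived state 'absent') is shared by all ingroup taxa — unites the whole ingroup.
Only Epsilon, Eta, and Zeta show the derived state 'absent' for Trait 2, supporting them as a clade.
Trait 3 (derived state 'present') is shared by Epsilon, Eta, Gamma, Theta, and Zeta — a synapomorphy uniting that clade.
Trait 4 (derived state 'present') is shared by Epsilon, Eta, Gamma, and Zeta — a synapomorphy uniting that clade.
Trait 5: derived state 'absent' in Eta and Zeta only — synapomorphy for {Eta, Zeta}.
Most parsimonious ingroup topology: (((((Eta,Zeta),Epsilon),Gamma),Theta),Delta).
Eta and Zeta share a more recent common ancestor with each other than either does with Theta, so Theta is the least closely related of the three.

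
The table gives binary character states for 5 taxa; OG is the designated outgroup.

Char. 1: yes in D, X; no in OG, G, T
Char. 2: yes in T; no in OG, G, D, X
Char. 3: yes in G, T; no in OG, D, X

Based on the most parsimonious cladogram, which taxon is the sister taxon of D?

The outgroup has state 'no' for every character, so 'yes' is the derived state throughout.
Char. 1 (derived state 'yes') is shared by D and X — a synapomorphy uniting that clade.
Char. 2: derived state 'yes' in T only — an autapomorphy, so it tells us nothing about relationships among taxa.
Only G and T show the derived state 'yes' for Char. 3, supporting them as a clade.
Most parsimonious ingroup topology: ((G,T),(D,X)).
D and X form a cherry on this tree, so they are sister taxa.

X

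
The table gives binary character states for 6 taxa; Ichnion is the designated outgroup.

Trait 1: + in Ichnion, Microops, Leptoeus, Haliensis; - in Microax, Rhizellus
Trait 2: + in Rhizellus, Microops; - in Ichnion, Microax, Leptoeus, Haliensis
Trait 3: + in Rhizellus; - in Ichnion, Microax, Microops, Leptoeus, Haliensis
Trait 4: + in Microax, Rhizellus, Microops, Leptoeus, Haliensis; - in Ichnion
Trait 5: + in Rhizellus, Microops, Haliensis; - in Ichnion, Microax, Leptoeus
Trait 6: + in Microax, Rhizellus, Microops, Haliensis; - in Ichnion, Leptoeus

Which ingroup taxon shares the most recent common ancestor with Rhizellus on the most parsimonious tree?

Character polarity is set by the outgroup: the derived state is whichever differs from the outgroup's state, so for Trait 1 the derived state is '-', and for the remaining characters it is '+'.
Trait 1 (state '-') occurs in Microax and Rhizellus but conflicts with the nesting implied by the other characters — most parsimoniously interpreted as homoplasy.
Only Microops and Rhizellus show the derived state '+' for Trait 2, supporting them as a clade.
Trait 3 (derived state '+') is unique to Rhizellus (autapomorphy; uninformative for grouping).
Trait 4 (derived state '+') is shared by all ingroup taxa — unites the whole ingroup.
Only Haliensis, Microops, and Rhizellus show the derived state '+' for Trait 5, supporting them as a clade.
Trait 6 (derived state '+') is shared by Haliensis, Microax, Microops, and Rhizellus — a synapomorphy uniting that clade.
Most parsimonious ingroup topology: ((Microax,((Rhizellus,Microops),Haliensis)),Leptoeus).
Rhizellus and Microops form a cherry on this tree, so they are sister taxa.

Microops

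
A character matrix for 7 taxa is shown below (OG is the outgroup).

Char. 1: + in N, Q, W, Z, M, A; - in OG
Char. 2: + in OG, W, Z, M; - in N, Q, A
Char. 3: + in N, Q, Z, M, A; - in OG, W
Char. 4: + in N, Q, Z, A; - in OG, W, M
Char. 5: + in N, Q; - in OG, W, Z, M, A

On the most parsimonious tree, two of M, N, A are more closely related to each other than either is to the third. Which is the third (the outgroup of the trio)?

Character polarity is set by the outgroup: the derived state is whichever differs from the outgroup's state, so for Char. 2 the derived state is '-', and for the remaining characters it is '+'.
Char. 1 (derived state '+') is shared by all ingroup taxa — unites the whole ingroup.
Char. 2: derived state '-' in A, N, and Q only — synapomorphy for {A, N, Q}.
Char. 3 (derived state '+') is shared by A, M, N, Q, and Z — a synapomorphy uniting that clade.
Only A, N, Q, and Z show the derived state '+' for Char. 4, supporting them as a clade.
Char. 5 (derived state '+') is shared by N and Q — a synapomorphy uniting that clade.
Most parsimonious ingroup topology: (((((N,Q),A),Z),M),W).
N and A share a more recent common ancestor with each other than either does with M, so M is the least closely related of the three.

M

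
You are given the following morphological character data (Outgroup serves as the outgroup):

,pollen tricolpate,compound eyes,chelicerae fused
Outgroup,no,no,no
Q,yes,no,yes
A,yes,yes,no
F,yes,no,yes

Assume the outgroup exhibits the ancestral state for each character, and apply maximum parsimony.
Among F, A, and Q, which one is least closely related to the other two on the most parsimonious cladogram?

The outgroup has state 'no' for every character, so 'yes' is the derived state throughout.
pollen tricolpate (derived state 'yes') is shared by all ingroup taxa — unites the whole ingroup.
compound eyes: derived state 'yes' in A only — an autapomorphy, so it tells us nothing about relationships among taxa.
chelicerae fused (derived state 'yes') is shared by F and Q — a synapomorphy uniting that clade.
Most parsimonious ingroup topology: ((Q,F),A).
F and Q share a more recent common ancestor with each other than either does with A, so A is the least closely related of the three.

A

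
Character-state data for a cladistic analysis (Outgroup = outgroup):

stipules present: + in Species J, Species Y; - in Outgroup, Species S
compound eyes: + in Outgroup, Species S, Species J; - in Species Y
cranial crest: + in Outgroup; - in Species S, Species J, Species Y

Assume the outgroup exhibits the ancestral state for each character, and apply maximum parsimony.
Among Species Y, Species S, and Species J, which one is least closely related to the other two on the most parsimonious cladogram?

Character polarity is set by the outgroup: the derived state is whichever differs from the outgroup's state, so for compound eyes, cranial crest the derived state is '-', and for the remaining characters it is '+'.
stipules present: derived state '+' in Species J and Species Y only — synapomorphy for {Species J, Species Y}.
compound eyes: derived state '-' in Species Y only — an autapomorphy, so it tells us nothing about relationships among taxa.
All ingroup taxa share the derived state '-' for cranial crest; it defines the ingroup but does not resolve relationships within it.
Most parsimonious ingroup topology: ((Species J,Species Y),Species S).
Species J and Species Y share a more recent common ancestor with each other than either does with Species S, so Species S is the least closely related of the three.

Species S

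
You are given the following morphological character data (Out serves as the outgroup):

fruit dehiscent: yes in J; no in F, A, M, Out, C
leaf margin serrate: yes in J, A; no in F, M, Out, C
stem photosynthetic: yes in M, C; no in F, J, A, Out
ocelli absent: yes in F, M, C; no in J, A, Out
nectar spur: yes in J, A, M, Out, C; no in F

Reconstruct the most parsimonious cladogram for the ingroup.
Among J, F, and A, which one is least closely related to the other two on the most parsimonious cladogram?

Character polarity is set by the outgroup: the derived state is whichever differs from the outgroup's state, so for nectar spur the derived state is 'no', and for the remaining characters it is 'yes'.
fruit dehiscent: derived state 'yes' in J only — an autapomorphy, so it tells us nothing about relationships among taxa.
leaf margin serrate: derived state 'yes' in A and J only — synapomorphy for {A, J}.
Only C and M show the derived state 'yes' for stem photosynthetic, supporting them as a clade.
Only C, F, and M show the derived state 'yes' for ocelli absent, supporting them as a clade.
nectar spur (derived state 'no') is unique to F (autapomorphy; uninformative for grouping).
Most parsimonious ingroup topology: (((C,M),F),(J,A)).
J and A share a more recent common ancestor with each other than either does with F, so F is the least closely related of the three.

F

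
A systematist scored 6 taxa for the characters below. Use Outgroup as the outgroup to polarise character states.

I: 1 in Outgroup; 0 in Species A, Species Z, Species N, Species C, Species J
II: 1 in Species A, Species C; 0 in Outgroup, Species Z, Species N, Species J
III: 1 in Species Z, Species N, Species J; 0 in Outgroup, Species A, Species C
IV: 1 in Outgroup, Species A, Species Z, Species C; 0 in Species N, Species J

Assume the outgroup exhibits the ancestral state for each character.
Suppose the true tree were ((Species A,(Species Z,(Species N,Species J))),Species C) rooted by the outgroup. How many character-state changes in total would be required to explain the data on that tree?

5

Map each character onto ((Species A,(Species Z,(Species N,Species J))),Species C) (rooted by Outgroup) and count the minimum state changes it requires (Fitch parsimony):
I: 1; II: 2; III: 1; IV: 1.
Total tree length = 5.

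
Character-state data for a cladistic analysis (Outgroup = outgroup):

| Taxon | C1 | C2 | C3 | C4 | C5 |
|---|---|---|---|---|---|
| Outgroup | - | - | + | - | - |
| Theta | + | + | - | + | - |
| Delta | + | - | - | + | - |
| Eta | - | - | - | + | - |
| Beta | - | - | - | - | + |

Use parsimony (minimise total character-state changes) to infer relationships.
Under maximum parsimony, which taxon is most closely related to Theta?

Delta

Character polarity is set by the outgroup: the derived state is whichever differs from the outgroup's state, so for C3 the derived state is '-', and for the remaining characters it is '+'.
C1: derived state '+' in Delta and Theta only — synapomorphy for {Delta, Theta}.
C2: derived state '+' in Theta only — an autapomorphy, so it tells us nothing about relationships among taxa.
C3 (derived state '-') is shared by all ingroup taxa — unites the whole ingroup.
C4 (derived state '+') is shared by Delta, Eta, and Theta — a synapomorphy uniting that clade.
C5 (derived state '+') is unique to Beta (autapomorphy; uninformative for grouping).
Most parsimonious ingroup topology: (((Theta,Delta),Eta),Beta).
Theta and Delta form a cherry on this tree, so they are sister taxa.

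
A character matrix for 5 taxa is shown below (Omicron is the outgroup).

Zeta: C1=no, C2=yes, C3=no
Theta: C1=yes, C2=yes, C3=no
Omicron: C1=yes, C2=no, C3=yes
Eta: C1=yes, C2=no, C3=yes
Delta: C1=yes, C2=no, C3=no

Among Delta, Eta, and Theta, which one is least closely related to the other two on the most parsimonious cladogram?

Character polarity is set by the outgroup: the derived state is whichever differs from the outgroup's state, so for C1, C3 the derived state is 'no', and for the remaining characters it is 'yes'.
C1: derived state 'no' in Zeta only — an autapomorphy, so it tells us nothing about relationships among taxa.
C2: derived state 'yes' in Theta and Zeta only — synapomorphy for {Theta, Zeta}.
Only Delta, Theta, and Zeta show the derived state 'no' for C3, supporting them as a clade.
Most parsimonious ingroup topology: (Eta,((Zeta,Theta),Delta)).
Theta and Delta share a more recent common ancestor with each other than either does with Eta, so Eta is the least closely related of the three.

Eta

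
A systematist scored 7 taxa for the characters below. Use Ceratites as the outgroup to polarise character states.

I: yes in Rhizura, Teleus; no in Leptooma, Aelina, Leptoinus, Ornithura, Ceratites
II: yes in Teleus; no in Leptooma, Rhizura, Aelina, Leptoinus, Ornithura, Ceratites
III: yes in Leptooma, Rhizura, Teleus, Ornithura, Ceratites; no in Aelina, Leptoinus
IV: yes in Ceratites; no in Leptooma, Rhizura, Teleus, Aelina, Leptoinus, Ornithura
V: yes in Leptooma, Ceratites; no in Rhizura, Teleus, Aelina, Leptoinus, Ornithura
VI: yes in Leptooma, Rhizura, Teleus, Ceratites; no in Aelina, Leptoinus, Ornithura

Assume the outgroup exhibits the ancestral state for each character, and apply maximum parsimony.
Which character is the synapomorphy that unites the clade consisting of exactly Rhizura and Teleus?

I

Character polarity is set by the outgroup: the derived state is whichever differs from the outgroup's state, so for III, IV, V, VI the derived state is 'no', and for the remaining characters it is 'yes'.
I (derived state 'yes') is shared by Rhizura and Teleus — a synapomorphy uniting that clade.
II (derived state 'yes') is unique to Teleus (autapomorphy; uninformative for grouping).
III: derived state 'no' in Aelina and Leptoinus only — synapomorphy for {Aelina, Leptoinus}.
IV (derived state 'no') is shared by all ingroup taxa — unites the whole ingroup.
Only Aelina, Leptoinus, Ornithura, Rhizura, and Teleus show the derived state 'no' for V, supporting them as a clade.
VI (derived state 'no') is shared by Aelina, Leptoinus, and Ornithura — a synapomorphy uniting that clade.
Most parsimonious ingroup topology: (Leptooma,((Rhizura,Teleus),((Aelina,Leptoinus),Ornithura))).
The clade {Rhizura, Teleus} is supported by I: its derived state 'yes' occurs in exactly those taxa and in no other taxon (including the outgroup).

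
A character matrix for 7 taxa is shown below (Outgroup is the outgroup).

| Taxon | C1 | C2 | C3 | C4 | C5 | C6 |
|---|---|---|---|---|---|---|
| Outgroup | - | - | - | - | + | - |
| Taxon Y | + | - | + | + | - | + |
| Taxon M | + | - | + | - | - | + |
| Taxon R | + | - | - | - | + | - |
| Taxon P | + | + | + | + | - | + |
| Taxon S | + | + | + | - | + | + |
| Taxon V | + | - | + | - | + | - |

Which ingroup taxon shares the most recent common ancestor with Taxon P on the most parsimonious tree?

Taxon Y

Character polarity is set by the outgroup: the derived state is whichever differs from the outgroup's state, so for C5 the derived state is '-', and for the remaining characters it is '+'.
All ingroup taxa share the derived state '+' for C1; it defines the ingroup but does not resolve relationships within it.
C2 groups Taxon P and Taxon S, which is incompatible with the clades supported by the remaining characters; treating it as convergent (homoplasy) costs fewer steps than any alternative tree.
C3: derived state '+' in Taxon M, Taxon P, Taxon S, Taxon V, and Taxon Y only — synapomorphy for {Taxon M, Taxon P, Taxon S, Taxon V, Taxon Y}.
Only Taxon P and Taxon Y show the derived state '+' for C4, supporting them as a clade.
Only Taxon M, Taxon P, and Taxon Y show the derived state '-' for C5, supporting them as a clade.
C6: derived state '+' in Taxon M, Taxon P, Taxon S, and Taxon Y only — synapomorphy for {Taxon M, Taxon P, Taxon S, Taxon Y}.
Most parsimonious ingroup topology: (((((Taxon Y,Taxon P),Taxon M),Taxon S),Taxon V),Taxon R).
Taxon P and Taxon Y form a cherry on this tree, so they are sister taxa.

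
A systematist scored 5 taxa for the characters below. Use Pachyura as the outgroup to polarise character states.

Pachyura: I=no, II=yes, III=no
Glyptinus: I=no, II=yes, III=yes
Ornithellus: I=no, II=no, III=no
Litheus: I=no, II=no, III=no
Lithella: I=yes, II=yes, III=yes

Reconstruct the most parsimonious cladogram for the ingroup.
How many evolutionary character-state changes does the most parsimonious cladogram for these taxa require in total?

3

Character polarity is set by the outgroup: the derived state is whichever differs from the outgroup's state, so for II the derived state is 'no', and for the remaining characters it is 'yes'.
I (derived state 'yes') is unique to Lithella (autapomorphy; uninformative for grouping).
II: derived state 'no' in Litheus and Ornithellus only — synapomorphy for {Litheus, Ornithellus}.
III: derived state 'yes' in Glyptinus and Lithella only — synapomorphy for {Glyptinus, Lithella}.
Most parsimonious ingroup topology: ((Glyptinus,Lithella),(Ornithellus,Litheus)).
Changes per character on this tree: I: 1; II: 1; III: 1.
Total = 3.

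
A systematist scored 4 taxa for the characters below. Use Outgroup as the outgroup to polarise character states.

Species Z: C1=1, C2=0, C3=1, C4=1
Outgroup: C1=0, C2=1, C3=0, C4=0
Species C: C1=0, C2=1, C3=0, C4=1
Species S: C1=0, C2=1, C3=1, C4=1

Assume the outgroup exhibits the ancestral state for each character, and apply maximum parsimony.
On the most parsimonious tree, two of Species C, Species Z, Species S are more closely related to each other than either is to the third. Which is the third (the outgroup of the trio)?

Species C

Character polarity is set by the outgroup: the derived state is whichever differs from the outgroup's state, so for C2 the derived state is '0', and for the remaining characters it is '1'.
C1: derived state '1' in Species Z only — an autapomorphy, so it tells us nothing about relationships among taxa.
C2: derived state '0' in Species Z only — an autapomorphy, so it tells us nothing about relationships among taxa.
C3 (derived state '1') is shared by Species S and Species Z — a synapomorphy uniting that clade.
C4 (derived state '1') is shared by all ingroup taxa — unites the whole ingroup.
Most parsimonious ingroup topology: ((Species S,Species Z),Species C).
Species Z and Species S share a more recent common ancestor with each other than either does with Species C, so Species C is the least closely related of the three.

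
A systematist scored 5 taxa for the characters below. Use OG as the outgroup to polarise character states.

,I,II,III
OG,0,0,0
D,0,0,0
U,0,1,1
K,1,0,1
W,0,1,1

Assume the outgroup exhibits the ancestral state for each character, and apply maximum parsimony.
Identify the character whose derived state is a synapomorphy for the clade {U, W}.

II

The outgroup has state '0' for every character, so '1' is the derived state throughout.
I: derived state '1' in K only — an autapomorphy, so it tells us nothing about relationships among taxa.
II: derived state '1' in U and W only — synapomorphy for {U, W}.
III: derived state '1' in K, U, and W only — synapomorphy for {K, U, W}.
Most parsimonious ingroup topology: (D,((U,W),K)).
The clade {U, W} is supported by II: its derived state '1' occurs in exactly those taxa and in no other taxon (including the outgroup).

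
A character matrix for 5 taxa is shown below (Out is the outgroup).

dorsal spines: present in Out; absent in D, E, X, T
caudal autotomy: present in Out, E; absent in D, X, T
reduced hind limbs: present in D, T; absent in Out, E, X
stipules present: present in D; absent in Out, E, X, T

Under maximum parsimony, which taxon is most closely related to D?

Character polarity is set by the outgroup: the derived state is whichever differs from the outgroup's state, so for dorsal spines, caudal autotomy the derived state is 'absent', and for the remaining characters it is 'present'.
dorsal spines (derived state 'absent') is shared by all ingroup taxa — unites the whole ingroup.
Only D, T, and X show the derived state 'absent' for caudal autotomy, supporting them as a clade.
Only D and T show the derived state 'present' for reduced hind limbs, supporting them as a clade.
stipules present (derived state 'present') is unique to D (autapomorphy; uninformative for grouping).
Most parsimonious ingroup topology: (((D,T),X),E).
D and T form a cherry on this tree, so they are sister taxa.

T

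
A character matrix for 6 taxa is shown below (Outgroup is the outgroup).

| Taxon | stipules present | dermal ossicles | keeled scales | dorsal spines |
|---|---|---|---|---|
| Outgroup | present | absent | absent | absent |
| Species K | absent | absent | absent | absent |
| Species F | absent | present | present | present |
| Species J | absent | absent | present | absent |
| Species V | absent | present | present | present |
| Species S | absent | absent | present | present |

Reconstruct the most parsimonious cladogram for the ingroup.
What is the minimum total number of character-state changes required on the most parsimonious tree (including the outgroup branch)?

Character polarity is set by the outgroup: the derived state is whichever differs from the outgroup's state, so for stipules present the derived state is 'absent', and for the remaining characters it is 'present'.
All ingroup taxa share the derived state 'absent' for stipules present; it defines the ingroup but does not resolve relationships within it.
dermal ossicles (derived state 'present') is shared by Species F and Species V — a synapomorphy uniting that clade.
keeled scales (derived state 'present') is shared by Species F, Species J, Species S, and Species V — a synapomorphy uniting that clade.
Only Species F, Species S, and Species V show the derived state 'present' for dorsal spines, supporting them as a clade.
Most parsimonious ingroup topology: (Species K,(((Species F,Species V),Species S),Species J)).
Changes per character on this tree: stipules present: 1; dermal ossicles: 1; keeled scales: 1; dorsal spines: 1.
Total = 4.

4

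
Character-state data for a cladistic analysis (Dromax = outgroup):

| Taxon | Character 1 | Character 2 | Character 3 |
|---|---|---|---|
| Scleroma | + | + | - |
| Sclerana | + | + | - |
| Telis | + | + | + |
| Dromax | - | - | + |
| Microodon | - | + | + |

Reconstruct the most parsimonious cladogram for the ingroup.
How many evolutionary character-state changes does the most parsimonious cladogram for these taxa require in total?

Character polarity is set by the outgroup: the derived state is whichever differs from the outgroup's state, so for Character 3 the derived state is '-', and for the remaining characters it is '+'.
Character 1 (derived state '+') is shared by Sclerana, Scleroma, and Telis — a synapomorphy uniting that clade.
Character 2 (derived state '+') is shared by all ingroup taxa — unites the whole ingroup.
Only Sclerana and Scleroma show the derived state '-' for Character 3, supporting them as a clade.
Most parsimonious ingroup topology: (((Sclerana,Scleroma),Telis),Microodon).
Changes per character on this tree: Character 1: 1; Character 2: 1; Character 3: 1.
Total = 3.

3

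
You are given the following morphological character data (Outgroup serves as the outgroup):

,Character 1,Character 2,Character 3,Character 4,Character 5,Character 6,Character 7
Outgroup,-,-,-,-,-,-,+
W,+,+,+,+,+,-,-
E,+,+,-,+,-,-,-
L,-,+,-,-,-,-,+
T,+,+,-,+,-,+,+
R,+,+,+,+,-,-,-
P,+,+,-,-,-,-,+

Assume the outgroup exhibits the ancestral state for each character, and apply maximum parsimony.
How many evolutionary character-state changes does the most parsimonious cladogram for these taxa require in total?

Character polarity is set by the outgroup: the derived state is whichever differs from the outgroup's state, so for Character 7 the derived state is '-', and for the remaining characters it is '+'.
Character 1: derived state '+' in E, P, R, T, and W only — synapomorphy for {E, P, R, T, W}.
Character 2 (derived state '+') is shared by all ingroup taxa — unites the whole ingroup.
Character 3 (derived state '+') is shared by R and W — a synapomorphy uniting that clade.
Character 4 (derived state '+') is shared by E, R, T, and W — a synapomorphy uniting that clade.
Character 5 (derived state '+') is unique to W (autapomorphy; uninformative for grouping).
Character 6: derived state '+' in T only — an autapomorphy, so it tells us nothing about relationships among taxa.
Character 7 (derived state '-') is shared by E, R, and W — a synapomorphy uniting that clade.
Most parsimonious ingroup topology: (((((W,R),E),T),P),L).
Changes per character on this tree: Character 1: 1; Character 2: 1; Character 3: 1; Character 4: 1; Character 5: 1; Character 6: 1; Character 7: 1.
Total = 7.

7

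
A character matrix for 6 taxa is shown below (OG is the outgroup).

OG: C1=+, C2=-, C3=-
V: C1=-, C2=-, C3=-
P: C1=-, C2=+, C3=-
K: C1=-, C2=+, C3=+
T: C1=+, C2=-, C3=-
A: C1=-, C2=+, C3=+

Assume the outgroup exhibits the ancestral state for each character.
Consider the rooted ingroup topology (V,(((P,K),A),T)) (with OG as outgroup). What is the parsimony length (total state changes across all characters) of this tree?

5

Map each character onto (V,(((P,K),A),T)) (rooted by OG) and count the minimum state changes it requires (Fitch parsimony):
C1: 2; C2: 1; C3: 2.
Total tree length = 5.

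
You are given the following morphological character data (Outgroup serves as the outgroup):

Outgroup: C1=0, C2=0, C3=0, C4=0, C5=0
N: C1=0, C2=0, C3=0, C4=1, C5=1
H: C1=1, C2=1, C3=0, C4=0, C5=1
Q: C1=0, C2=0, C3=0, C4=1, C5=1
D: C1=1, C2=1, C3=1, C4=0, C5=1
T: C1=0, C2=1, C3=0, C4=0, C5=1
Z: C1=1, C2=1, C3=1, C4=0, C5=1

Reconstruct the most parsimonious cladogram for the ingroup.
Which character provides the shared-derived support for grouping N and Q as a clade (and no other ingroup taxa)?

C4

The outgroup has state '0' for every character, so '1' is the derived state throughout.
Only D, H, and Z show the derived state '1' for C1, supporting them as a clade.
C2: derived state '1' in D, H, T, and Z only — synapomorphy for {D, H, T, Z}.
C3 (derived state '1') is shared by D and Z — a synapomorphy uniting that clade.
C4 (derived state '1') is shared by N and Q — a synapomorphy uniting that clade.
C5 (derived state '1') is shared by all ingroup taxa — unites the whole ingroup.
Most parsimonious ingroup topology: ((N,Q),((H,(D,Z)),T)).
The clade {N, Q} is supported by C4: its derived state '1' occurs in exactly those taxa and in no other taxon (including the outgroup).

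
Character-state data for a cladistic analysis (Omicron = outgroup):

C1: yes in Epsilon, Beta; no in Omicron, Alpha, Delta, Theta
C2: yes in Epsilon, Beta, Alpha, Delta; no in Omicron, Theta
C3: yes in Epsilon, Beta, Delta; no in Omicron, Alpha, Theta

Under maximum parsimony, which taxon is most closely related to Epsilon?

Beta

The outgroup has state 'no' for every character, so 'yes' is the derived state throughout.
C1: derived state 'yes' in Beta and Epsilon only — synapomorphy for {Beta, Epsilon}.
Only Alpha, Beta, Delta, and Epsilon show the derived state 'yes' for C2, supporting them as a clade.
C3 (derived state 'yes') is shared by Beta, Delta, and Epsilon — a synapomorphy uniting that clade.
Most parsimonious ingroup topology: ((((Epsilon,Beta),Delta),Alpha),Theta).
Epsilon and Beta form a cherry on this tree, so they are sister taxa.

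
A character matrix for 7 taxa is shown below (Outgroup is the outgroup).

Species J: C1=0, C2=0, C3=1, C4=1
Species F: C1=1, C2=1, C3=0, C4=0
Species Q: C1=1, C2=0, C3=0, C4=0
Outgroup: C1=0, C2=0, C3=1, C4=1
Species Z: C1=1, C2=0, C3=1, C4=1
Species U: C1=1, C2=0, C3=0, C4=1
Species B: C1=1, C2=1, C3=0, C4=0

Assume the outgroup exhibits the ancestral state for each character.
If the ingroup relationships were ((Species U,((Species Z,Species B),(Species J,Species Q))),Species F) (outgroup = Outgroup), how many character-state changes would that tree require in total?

10

Map each character onto ((Species U,((Species Z,Species B),(Species J,Species Q))),Species F) (rooted by Outgroup) and count the minimum state changes it requires (Fitch parsimony):
C1: 2; C2: 2; C3: 3; C4: 3.
Total tree length = 10.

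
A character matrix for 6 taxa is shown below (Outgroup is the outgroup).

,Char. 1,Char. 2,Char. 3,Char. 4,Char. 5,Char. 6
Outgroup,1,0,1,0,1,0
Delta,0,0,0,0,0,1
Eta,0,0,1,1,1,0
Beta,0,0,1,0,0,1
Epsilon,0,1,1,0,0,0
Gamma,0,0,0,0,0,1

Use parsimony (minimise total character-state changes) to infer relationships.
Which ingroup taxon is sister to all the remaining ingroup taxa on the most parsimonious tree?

Character polarity is set by the outgroup: the derived state is whichever differs from the outgroup's state, so for Char. 1, Char. 3, Char. 5 the derived state is '0', and for the remaining characters it is '1'.
Char. 1 (derived state '0') is shared by all ingroup taxa — unites the whole ingroup.
Char. 2: derived state '1' in Epsilon only — an autapomorphy, so it tells us nothing about relationships among taxa.
Only Delta and Gamma show the derived state '0' for Char. 3, supporting them as a clade.
Char. 4: derived state '1' in Eta only — an autapomorphy, so it tells us nothing about relationships among taxa.
Only Beta, Delta, Epsilon, and Gamma show the derived state '0' for Char. 5, supporting them as a clade.
Char. 6: derived state '1' in Beta, Delta, and Gamma only — synapomorphy for {Beta, Delta, Gamma}.
Most parsimonious ingroup topology: ((((Delta,Gamma),Beta),Epsilon),Eta).
Eta is sister to the clade containing all other ingroup taxa, so it is the earliest-diverging (most basal) ingroup lineage.

Eta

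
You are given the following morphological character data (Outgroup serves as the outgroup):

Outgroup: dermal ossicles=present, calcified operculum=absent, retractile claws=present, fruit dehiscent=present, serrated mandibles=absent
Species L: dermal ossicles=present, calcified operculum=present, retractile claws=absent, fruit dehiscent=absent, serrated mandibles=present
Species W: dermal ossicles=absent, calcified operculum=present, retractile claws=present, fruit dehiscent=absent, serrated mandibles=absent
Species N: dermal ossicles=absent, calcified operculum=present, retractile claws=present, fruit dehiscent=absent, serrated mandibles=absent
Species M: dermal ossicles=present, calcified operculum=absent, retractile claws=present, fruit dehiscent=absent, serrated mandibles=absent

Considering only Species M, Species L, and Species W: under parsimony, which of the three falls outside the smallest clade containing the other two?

Species M

Character polarity is set by the outgroup: the derived state is whichever differs from the outgroup's state, so for dermal ossicles, retractile claws, fruit dehiscent the derived state is 'absent', and for the remaining characters it is 'present'.
dermal ossicles (derived state 'absent') is shared by Species N and Species W — a synapomorphy uniting that clade.
calcified operculum: derived state 'present' in Species L, Species N, and Species W only — synapomorphy for {Species L, Species N, Species W}.
retractile claws: derived state 'absent' in Species L only — an autapomorphy, so it tells us nothing about relationships among taxa.
fruit dehiscent (derived state 'absent') is shared by all ingroup taxa — unites the whole ingroup.
serrated mandibles: derived state 'present' in Species L only — an autapomorphy, so it tells us nothing about relationships among taxa.
Most parsimonious ingroup topology: ((Species L,(Species W,Species N)),Species M).
Species L and Species W share a more recent common ancestor with each other than either does with Species M, so Species M is the least closely related of the three.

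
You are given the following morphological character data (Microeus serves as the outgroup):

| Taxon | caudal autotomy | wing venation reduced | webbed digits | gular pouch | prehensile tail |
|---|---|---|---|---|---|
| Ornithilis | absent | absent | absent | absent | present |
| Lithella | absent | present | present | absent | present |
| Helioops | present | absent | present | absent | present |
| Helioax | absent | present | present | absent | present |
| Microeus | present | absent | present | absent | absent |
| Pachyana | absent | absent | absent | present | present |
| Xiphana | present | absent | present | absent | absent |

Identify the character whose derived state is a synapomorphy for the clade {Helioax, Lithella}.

wing venation reduced

Character polarity is set by the outgroup: the derived state is whichever differs from the outgroup's state, so for caudal autotomy, webbed digits the derived state is 'absent', and for the remaining characters it is 'present'.
Only Helioax, Lithella, Ornithilis, and Pachyana show the derived state 'absent' for caudal autotomy, supporting them as a clade.
Only Helioax and Lithella show the derived state 'present' for wing venation reduced, supporting them as a clade.
webbed digits (derived state 'absent') is shared by Ornithilis and Pachyana — a synapomorphy uniting that clade.
gular pouch: derived state 'present' in Pachyana only — an autapomorphy, so it tells us nothing about relationships among taxa.
prehensile tail: derived state 'present' in Helioax, Helioops, Lithella, Ornithilis, and Pachyana only — synapomorphy for {Helioax, Helioops, Lithella, Ornithilis, Pachyana}.
Most parsimonious ingroup topology: ((((Ornithilis,Pachyana),(Lithella,Helioax)),Helioops),Xiphana).
The clade {Helioax, Lithella} is supported by wing venation reduced: its derived state 'present' occurs in exactly those taxa and in no other taxon (including the outgroup).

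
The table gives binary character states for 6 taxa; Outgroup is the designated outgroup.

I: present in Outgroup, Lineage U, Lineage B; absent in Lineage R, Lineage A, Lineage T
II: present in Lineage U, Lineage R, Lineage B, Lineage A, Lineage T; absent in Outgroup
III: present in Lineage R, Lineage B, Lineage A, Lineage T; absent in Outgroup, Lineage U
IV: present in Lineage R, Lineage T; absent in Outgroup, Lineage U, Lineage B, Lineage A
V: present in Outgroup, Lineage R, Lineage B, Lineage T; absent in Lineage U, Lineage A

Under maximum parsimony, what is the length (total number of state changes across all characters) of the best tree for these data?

Character polarity is set by the outgroup: the derived state is whichever differs from the outgroup's state, so for I, V the derived state is 'absent', and for the remaining characters it is 'present'.
Only Lineage A, Lineage R, and Lineage T show the derived state 'absent' for I, supporting them as a clade.
All ingroup taxa share the derived state 'present' for II; it defines the ingroup but does not resolve relationships within it.
III (derived state 'present') is shared by Lineage A, Lineage B, Lineage R, and Lineage T — a synapomorphy uniting that clade.
Only Lineage R and Lineage T show the derived state 'present' for IV, supporting them as a clade.
V groups Lineage A and Lineage U, which is incompatible with the clades supported by the remaining characters; treating it as convergent (homoplasy) costs fewer steps than any alternative tree.
Most parsimonious ingroup topology: (Lineage U,(Lineage B,(Lineage A,(Lineage R,Lineage T)))).
Changes per character on this tree: I: 1; II: 1; III: 1; IV: 1; V: 2.
Total = 6.

6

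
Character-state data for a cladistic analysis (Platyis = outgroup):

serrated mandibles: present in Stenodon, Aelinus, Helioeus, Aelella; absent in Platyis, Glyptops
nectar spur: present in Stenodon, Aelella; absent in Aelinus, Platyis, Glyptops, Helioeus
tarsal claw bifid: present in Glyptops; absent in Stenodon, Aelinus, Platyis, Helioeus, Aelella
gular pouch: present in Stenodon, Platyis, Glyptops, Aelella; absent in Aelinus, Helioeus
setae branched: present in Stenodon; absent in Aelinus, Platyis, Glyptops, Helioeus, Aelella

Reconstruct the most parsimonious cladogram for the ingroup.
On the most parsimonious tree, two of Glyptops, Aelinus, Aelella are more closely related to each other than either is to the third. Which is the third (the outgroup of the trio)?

Character polarity is set by the outgroup: the derived state is whichever differs from the outgroup's state, so for gular pouch the derived state is 'absent', and for the remaining characters it is 'present'.
serrated mandibles: derived state 'present' in Aelella, Aelinus, Helioeus, and Stenodon only — synapomorphy for {Aelella, Aelinus, Helioeus, Stenodon}.
Only Aelella and Stenodon show the derived state 'present' for nectar spur, supporting them as a clade.
tarsal claw bifid (derived state 'present') is unique to Glyptops (autapomorphy; uninformative for grouping).
gular pouch (derived state 'absent') is shared by Aelinus and Helioeus — a synapomorphy uniting that clade.
setae branched: derived state 'present' in Stenodon only — an autapomorphy, so it tells us nothing about relationships among taxa.
Most parsimonious ingroup topology: (((Aelinus,Helioeus),(Stenodon,Aelella)),Glyptops).
Aelella and Aelinus share a more recent common ancestor with each other than either does with Glyptops, so Glyptops is the least closely related of the three.

Glyptops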